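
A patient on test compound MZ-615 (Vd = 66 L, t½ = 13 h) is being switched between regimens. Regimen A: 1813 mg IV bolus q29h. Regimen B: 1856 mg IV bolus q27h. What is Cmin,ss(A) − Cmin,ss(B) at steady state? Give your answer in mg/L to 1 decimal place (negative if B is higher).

-1.3 mg/L

Regimen A: f = (1/2)^(29/13) ≈ 0.2130; Cmin,ss = (1813/66)·f/(1−f) ≈ 7.435 mg/L.
Regimen B: f = (1/2)^(27/13) ≈ 0.2370; Cmin,ss = (1856/66)·f/(1−f) ≈ 8.735 mg/L.
Difference ≈ 7.435 − 8.735 ≈ -1.300 mg/L.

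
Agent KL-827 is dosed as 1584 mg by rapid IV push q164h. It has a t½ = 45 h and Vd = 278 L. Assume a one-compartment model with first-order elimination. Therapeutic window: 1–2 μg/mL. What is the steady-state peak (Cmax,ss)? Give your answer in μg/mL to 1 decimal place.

6.2 μg/mL

τ/t½ = 164/45 ≈ 3.6444, so fraction remaining f = (1/2)^(164/45) ≈ 0.0800.
Accumulation ratio R = 1/(1 − f) ≈ 1/0.9200 ≈ 1.0870.
Single-dose peak C₀ = D/Vd = 1584/278 ≈ 5.698 μg/mL.
Steady-state peak Cmax,ss = C₀·R ≈ 5.698 × 1.0870 ≈ 6.194 μg/mL.
Peak 6.2 μg/mL vs MTC 2 μg/mL: exceeds toxic threshold.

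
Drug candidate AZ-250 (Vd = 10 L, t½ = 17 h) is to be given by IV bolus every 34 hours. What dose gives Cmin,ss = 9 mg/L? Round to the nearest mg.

τ/t½ = 34/17 ≈ 2, so f = (1/2)^(34/17) ≈ 0.250000.
Cmin,ss = (D/Vd)·f/(1−f), so D = Cmin,ss·Vd·(1−f)/f.
D = 9 × 10 × (1−f)/f ≈ 9 × 10 × 3.00000 ≈ 270.00 mg.

270 mg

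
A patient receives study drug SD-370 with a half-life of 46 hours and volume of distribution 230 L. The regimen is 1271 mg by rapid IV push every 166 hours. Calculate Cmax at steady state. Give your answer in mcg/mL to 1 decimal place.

6.0 mcg/mL

k = ln2/t½ = ln2/46 ≈ 0.015068 h⁻¹; fraction remaining f = e^(−kτ) = e^(−0.015068×166) ≈ 0.0820.
Accumulation ratio R = 1/(1 − f) ≈ 1/0.9180 ≈ 1.0893.
Single-dose peak C₀ = D/Vd = 1271/230 ≈ 5.526 mcg/mL.
Cmax,ss = C₀/(1 − f) ≈ 5.526/0.9180 ≈ 6.020 mcg/mL.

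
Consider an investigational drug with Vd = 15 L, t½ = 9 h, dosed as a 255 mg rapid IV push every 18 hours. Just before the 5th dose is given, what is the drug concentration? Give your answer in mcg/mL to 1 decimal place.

5.6 mcg/mL

f = (1/2)^(τ/t½) = (1/2)^(18/9) ≈ 0.2500.
C₀ = D/Vd = 255/15 ≈ 17.000 mcg/mL.
Before the 5th dose, 4 doses have been given. Superposition: Cmin = C₀·(f + f² + … + f^4).
≈ 17.000 × (0.2500 + 0.0625 + 0.0156 + 0.0039) ≈ 17.000 × 0.3320 ≈ 5.644 mcg/mL.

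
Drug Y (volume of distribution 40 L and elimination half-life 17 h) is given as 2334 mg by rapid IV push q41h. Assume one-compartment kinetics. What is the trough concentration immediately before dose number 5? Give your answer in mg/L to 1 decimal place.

f = (1/2)^(τ/t½) = (1/2)^(41/17) ≈ 0.1879.
C₀ = D/Vd = 2334/40 ≈ 58.350 mg/L.
Before the 5th dose, 4 doses have been given. Superposition: Cmin = C₀·(f + f² + … + f^4).
≈ 58.350 × (0.1879 + 0.0353 + 0.0066 + 0.0012) ≈ 58.350 × 0.2310 ≈ 13.479 mg/L.

13.5 mg/L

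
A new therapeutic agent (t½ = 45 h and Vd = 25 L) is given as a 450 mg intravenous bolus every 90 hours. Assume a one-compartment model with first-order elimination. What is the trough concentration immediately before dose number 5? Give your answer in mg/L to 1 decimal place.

6.0 mg/L

f = (1/2)^(τ/t½) = (1/2)^(90/45) ≈ 0.2500.
C₀ = D/Vd = 450/25 ≈ 18.000 mg/L.
Before the 5th dose, 4 doses have been given. Superposition: Cmin = C₀·(f + f² + … + f^4).
≈ 18.000 × (0.2500 + 0.0625 + 0.0156 + 0.0039) ≈ 18.000 × 0.3320 ≈ 5.976 mg/L.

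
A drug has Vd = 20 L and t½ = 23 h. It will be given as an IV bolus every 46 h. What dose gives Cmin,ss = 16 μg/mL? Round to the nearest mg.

τ/t½ = 46/23 ≈ 2, so f = (1/2)^(46/23) ≈ 0.250000.
Cmin,ss = (D/Vd)·f/(1−f), so D = Cmin,ss·Vd·(1−f)/f.
D = 16 × 20 × (1−f)/f ≈ 16 × 20 × 3.00000 ≈ 960.00 mg.

960 mg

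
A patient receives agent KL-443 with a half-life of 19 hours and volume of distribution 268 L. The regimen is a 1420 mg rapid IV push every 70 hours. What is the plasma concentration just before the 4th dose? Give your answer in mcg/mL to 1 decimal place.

f = (1/2)^(τ/t½) = (1/2)^(70/19) ≈ 0.0778.
C₀ = D/Vd = 1420/268 ≈ 5.299 mcg/mL.
Before the 4th dose, 3 doses have been given. Superposition: Cmin = C₀·(f + f² + … + f^3).
≈ 5.299 × (0.0778 + 0.0061 + 0.0005) ≈ 5.299 × 0.0844 ≈ 0.447 mcg/mL.

0.4 mcg/mL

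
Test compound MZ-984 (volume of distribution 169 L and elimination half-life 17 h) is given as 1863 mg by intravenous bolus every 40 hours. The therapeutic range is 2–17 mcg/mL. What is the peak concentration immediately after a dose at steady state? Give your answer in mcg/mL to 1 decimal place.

τ/t½ = 40/17 ≈ 2.3529, so fraction remaining f = (1/2)^(40/17) ≈ 0.1957.
At steady state, accumulation factor R = 1/(1 − e^(−kτ)) ≈ 1.2433.
Each bolus raises the concentration by D/Vd = 1863/169 ≈ 11.024 mcg/mL.
Cmax,ss = C₀/(1 − f) ≈ 11.024/0.8043 ≈ 13.706 mcg/mL.
Peak 13.7 mcg/mL vs MTC 17 mcg/mL: below toxic threshold.

13.7 mcg/mL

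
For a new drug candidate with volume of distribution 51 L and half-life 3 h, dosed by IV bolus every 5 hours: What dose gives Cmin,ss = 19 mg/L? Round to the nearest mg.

τ/t½ = 5/3 ≈ 1.6667, so f = (1/2)^(5/3) ≈ 0.314980.
Cmin,ss = (D/Vd)·f/(1−f), so D = Cmin,ss·Vd·(1−f)/f.
D = 19 × 51 × (1−f)/f ≈ 19 × 51 × 2.17480 ≈ 2107.38 mg.

2107 mg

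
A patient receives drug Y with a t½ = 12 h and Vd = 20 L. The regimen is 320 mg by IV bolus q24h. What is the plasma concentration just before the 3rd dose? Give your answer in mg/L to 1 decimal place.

5.0 mg/L

f = (1/2)^(τ/t½) = (1/2)^(24/12) ≈ 0.2500.
C₀ = D/Vd = 320/20 ≈ 16.000 mg/L.
Before the 3rd dose, 2 doses have been given. Superposition: Cmin = C₀·(f + f²).
≈ 16.000 × (0.2500 + 0.0625) ≈ 16.000 × 0.3125 ≈ 5.000 mg/L.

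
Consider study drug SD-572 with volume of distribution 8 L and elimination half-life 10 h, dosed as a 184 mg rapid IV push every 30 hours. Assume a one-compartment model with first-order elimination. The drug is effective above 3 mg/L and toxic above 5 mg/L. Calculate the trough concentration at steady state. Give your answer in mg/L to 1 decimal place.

The dosing interval is 3 half-lives, so f = 2^(−3) = 0.125.
Accumulation ratio R = 1/(1 − f) = 1/0.875 = 8/7.
Single-dose peak C₀ = D/Vd = 184/8 = 23 mg/L.
Steady-state peak Cmax,ss = C₀·R = 23 × 8/7 ≈ 26.286 mg/L.
Steady-state trough Cmin,ss = Cmax,ss·f ≈ 26.286 × 0.125 ≈ 3.286 mg/L.
Trough 3.3 mg/L vs MEC 3 mg/L: adequate.

3.3 mg/L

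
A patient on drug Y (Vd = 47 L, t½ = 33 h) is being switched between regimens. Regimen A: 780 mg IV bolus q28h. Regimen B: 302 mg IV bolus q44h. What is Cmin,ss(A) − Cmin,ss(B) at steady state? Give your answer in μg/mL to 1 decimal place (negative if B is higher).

Regimen A: f = (1/2)^(28/33) ≈ 0.5554; Cmin,ss = (780/47)·f/(1−f) ≈ 20.732 μg/mL.
Regimen B: f = (1/2)^(44/33) ≈ 0.3969; Cmin,ss = (302/47)·f/(1−f) ≈ 4.229 μg/mL.
Difference ≈ 20.732 − 4.229 ≈ 16.503 μg/mL.

16.5 μg/mL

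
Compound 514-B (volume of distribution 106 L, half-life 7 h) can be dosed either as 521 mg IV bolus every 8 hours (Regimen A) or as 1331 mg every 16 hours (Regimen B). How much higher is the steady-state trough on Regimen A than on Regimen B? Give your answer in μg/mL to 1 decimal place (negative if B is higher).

Regimen A: f = (1/2)^(8/7) ≈ 0.4529; Cmin,ss = (521/106)·f/(1−f) ≈ 4.069 μg/mL.
Regimen B: f = (1/2)^(16/7) ≈ 0.2051; Cmin,ss = (1331/106)·f/(1−f) ≈ 3.240 μg/mL.
Difference ≈ 4.069 − 3.240 ≈ 0.829 μg/mL.

0.8 μg/mL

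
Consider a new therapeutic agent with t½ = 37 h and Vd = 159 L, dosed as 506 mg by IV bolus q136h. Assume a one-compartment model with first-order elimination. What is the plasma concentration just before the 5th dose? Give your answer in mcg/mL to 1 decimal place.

f = (1/2)^(τ/t½) = (1/2)^(136/37) ≈ 0.0783.
C₀ = D/Vd = 506/159 ≈ 3.182 mcg/mL.
Before the 5th dose, 4 doses have been given. Superposition: Cmin = C₀·(f + f² + … + f^4).
≈ 3.182 × (0.0783 + 0.0061 + 0.0005 + 0.0000) ≈ 3.182 × 0.0849 ≈ 0.270 mcg/mL.

0.3 mcg/mL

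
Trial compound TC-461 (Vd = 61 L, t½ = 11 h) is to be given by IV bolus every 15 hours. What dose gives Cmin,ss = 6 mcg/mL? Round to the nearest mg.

576 mg

τ/t½ = 15/11 ≈ 1.3636, so f = (1/2)^(15/11) ≈ 0.388602.
Cmin,ss = (D/Vd)·f/(1−f), so D = Cmin,ss·Vd·(1−f)/f.
D = 6 × 61 × (1−f)/f ≈ 6 × 61 × 1.57333 ≈ 575.84 mg.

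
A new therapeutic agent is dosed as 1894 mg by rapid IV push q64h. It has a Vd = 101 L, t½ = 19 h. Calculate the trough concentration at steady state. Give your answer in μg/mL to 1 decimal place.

2.0 μg/mL

k = ln2/t½ = ln2/19 ≈ 0.036481 h⁻¹; fraction remaining f = e^(−kτ) = e^(−0.036481×64) ≈ 0.0968.
At steady state, accumulation factor R = 1/(1 − e^(−kτ)) ≈ 1.1072.
Each bolus raises the concentration by D/Vd = 1894/101 ≈ 18.752 μg/mL.
Cmax,ss = C₀/(1 − f) ≈ 18.752/0.9032 ≈ 20.762 μg/mL.
Steady-state trough Cmin,ss = Cmax,ss·f ≈ 20.762 × 0.0968 ≈ 2.010 μg/mL.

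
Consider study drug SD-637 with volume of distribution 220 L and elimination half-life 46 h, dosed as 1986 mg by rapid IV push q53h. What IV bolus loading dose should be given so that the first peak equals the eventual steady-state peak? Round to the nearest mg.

3611 mg

f = (1/2)^(53/46) ≈ 0.449947; accumulation ratio R = 1/(1−f) ≈ 1.81801.
Loading dose to hit Cmax,ss on first dose: D_load = D_maint·R ≈ 1986 × 1.81801 ≈ 3610.57 mg.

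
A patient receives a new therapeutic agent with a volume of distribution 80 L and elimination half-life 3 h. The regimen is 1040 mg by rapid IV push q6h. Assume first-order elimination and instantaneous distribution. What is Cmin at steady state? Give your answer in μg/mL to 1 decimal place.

The dosing interval is 2 half-lives, so f = 2^(−2) = 0.25.
At steady state, R = 1/(1 − 0.25) = 4/3.
Single-dose peak C₀ = D/Vd = 1040/80 = 13 μg/mL.
Steady-state peak Cmax,ss = C₀·R = 13 × 4/3 ≈ 17.333 μg/mL.
Steady-state trough Cmin,ss = Cmax,ss·f ≈ 17.333 × 0.25 ≈ 4.333 μg/mL.

4.3 μg/mL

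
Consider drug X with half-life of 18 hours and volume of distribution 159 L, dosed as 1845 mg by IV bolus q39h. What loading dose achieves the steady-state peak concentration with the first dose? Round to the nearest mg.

2374 mg

f = (1/2)^(39/18) ≈ 0.222725; accumulation ratio R = 1/(1−f) ≈ 1.28655.
Loading dose to hit Cmax,ss on first dose: D_load = D_maint·R ≈ 1845 × 1.28655 ≈ 2373.68 mg.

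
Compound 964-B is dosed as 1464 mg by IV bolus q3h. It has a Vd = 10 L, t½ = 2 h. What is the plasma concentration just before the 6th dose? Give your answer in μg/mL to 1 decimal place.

f = (1/2)^(τ/t½) = (1/2)^(3/2) ≈ 0.3536.
C₀ = D/Vd = 1464/10 ≈ 146.400 μg/mL.
Before the 6th dose, 5 doses have been given. Superposition: Cmin = C₀·(f + f² + … + f^5).
≈ 146.400 × (0.3536 + 0.1250 + 0.0442 + 0.0156 + 0.0055) ≈ 146.400 × 0.5439 ≈ 79.627 μg/mL.

79.6 μg/mL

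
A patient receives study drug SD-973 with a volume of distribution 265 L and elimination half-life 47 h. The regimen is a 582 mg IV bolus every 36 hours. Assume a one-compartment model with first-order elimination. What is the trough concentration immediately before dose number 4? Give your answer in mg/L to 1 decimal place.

f = (1/2)^(τ/t½) = (1/2)^(36/47) ≈ 0.5881.
C₀ = D/Vd = 582/265 ≈ 2.196 mg/L.
Before the 4th dose, 3 doses have been given. Superposition: Cmin = C₀·(f + f² + … + f^3).
≈ 2.196 × (0.5881 + 0.3459 + 0.2034) ≈ 2.196 × 1.1374 ≈ 2.498 mg/L.

2.5 mg/L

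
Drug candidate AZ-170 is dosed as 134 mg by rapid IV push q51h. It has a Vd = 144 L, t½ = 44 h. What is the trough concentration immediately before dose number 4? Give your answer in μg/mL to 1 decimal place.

f = (1/2)^(τ/t½) = (1/2)^(51/44) ≈ 0.4478.
C₀ = D/Vd = 134/144 ≈ 0.931 μg/mL.
Before the 4th dose, 3 doses have been given. Superposition: Cmin = C₀·(f + f² + … + f^3).
≈ 0.931 × (0.4478 + 0.2005 + 0.0898) ≈ 0.931 × 0.7381 ≈ 0.687 μg/mL.

0.7 μg/mL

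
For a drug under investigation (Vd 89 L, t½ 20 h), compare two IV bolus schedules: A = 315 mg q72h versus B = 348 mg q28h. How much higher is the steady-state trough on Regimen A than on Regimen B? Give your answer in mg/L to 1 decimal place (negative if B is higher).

Regimen A: f = (1/2)^(72/20) ≈ 0.0825; Cmin,ss = (315/89)·f/(1−f) ≈ 0.318 mg/L.
Regimen B: f = (1/2)^(28/20) ≈ 0.3789; Cmin,ss = (348/89)·f/(1−f) ≈ 2.385 mg/L.
Difference ≈ 0.318 − 2.385 ≈ -2.067 mg/L.

-2.1 mg/L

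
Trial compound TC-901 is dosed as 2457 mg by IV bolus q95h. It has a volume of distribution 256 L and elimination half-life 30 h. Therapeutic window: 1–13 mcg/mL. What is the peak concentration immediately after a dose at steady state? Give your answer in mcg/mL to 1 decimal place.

Over one 95-h interval, 95/30 ≈ 3.1667 half-lives elapse, leaving f ≈ 0.1114 of each dose.
Accumulation ratio R = 1/(1 − f) ≈ 1/0.8886 ≈ 1.1254.
Each bolus raises the concentration by D/Vd = 2457/256 ≈ 9.598 mcg/mL.
Steady-state peak Cmax,ss = C₀·R ≈ 9.598 × 1.1254 ≈ 10.802 mcg/mL.
Peak 10.8 mcg/mL vs MTC 13 mcg/mL: below toxic threshold.

10.8 mcg/mL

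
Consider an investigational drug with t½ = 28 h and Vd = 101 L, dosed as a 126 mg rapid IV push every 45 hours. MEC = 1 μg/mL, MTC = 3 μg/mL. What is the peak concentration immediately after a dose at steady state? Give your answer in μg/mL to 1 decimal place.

Over one 45-h interval, 45/28 ≈ 1.6071 half-lives elapse, leaving f ≈ 0.3282 of each dose.
Accumulation ratio R = 1/(1 − f) ≈ 1/0.6718 ≈ 1.4885.
Each bolus raises the concentration by D/Vd = 126/101 ≈ 1.248 μg/mL.
Steady-state peak Cmax,ss = C₀·R ≈ 1.248 × 1.4885 ≈ 1.858 μg/mL.
Peak 1.9 μg/mL vs MTC 3 μg/mL: below toxic threshold.

1.9 μg/mL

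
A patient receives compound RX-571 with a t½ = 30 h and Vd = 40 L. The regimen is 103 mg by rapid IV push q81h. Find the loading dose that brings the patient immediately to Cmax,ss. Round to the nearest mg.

122 mg

f = (1/2)^(81/30) ≈ 0.153893; accumulation ratio R = 1/(1−f) ≈ 1.18188.
Loading dose to hit Cmax,ss on first dose: D_load = D_maint·R ≈ 103 × 1.18188 ≈ 121.73 mg.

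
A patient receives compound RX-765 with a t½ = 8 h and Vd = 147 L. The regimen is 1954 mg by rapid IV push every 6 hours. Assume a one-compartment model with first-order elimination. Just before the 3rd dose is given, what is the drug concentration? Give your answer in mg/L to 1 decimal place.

f = (1/2)^(τ/t½) = (1/2)^(6/8) ≈ 0.5946.
C₀ = D/Vd = 1954/147 ≈ 13.293 mg/L.
Before the 3rd dose, 2 doses have been given. Superposition: Cmin = C₀·(f + f²).
≈ 13.293 × (0.5946 + 0.3535) ≈ 13.293 × 0.9481 ≈ 12.603 mg/L.

12.6 mg/L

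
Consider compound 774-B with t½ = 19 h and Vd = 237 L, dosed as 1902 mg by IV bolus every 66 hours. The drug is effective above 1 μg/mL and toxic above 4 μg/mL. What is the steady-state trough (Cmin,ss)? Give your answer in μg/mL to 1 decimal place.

0.8 μg/mL

k = ln2/t½ = ln2/19 ≈ 0.036481 h⁻¹; fraction remaining f = e^(−kτ) = e^(−0.036481×66) ≈ 0.0900.
Single-dose peak C₀ = D/Vd = 1902/237 ≈ 8.025 μg/mL.
Steady-state trough Cmin,ss = C₀·f/(1−f) ≈ 8.025 × 0.0900/0.9100 ≈ 0.794 μg/mL.
Trough 0.8 μg/mL vs MEC 1 μg/mL: subtherapeutic.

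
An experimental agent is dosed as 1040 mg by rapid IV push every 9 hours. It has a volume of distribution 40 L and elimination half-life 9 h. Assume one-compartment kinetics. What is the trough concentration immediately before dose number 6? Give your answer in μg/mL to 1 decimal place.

25.2 μg/mL

f = (1/2)^(τ/t½) = (1/2)^(9/9) ≈ 0.5000.
C₀ = D/Vd = 1040/40 ≈ 26.000 μg/mL.
Before the 6th dose, 5 doses have been given. Superposition: Cmin = C₀·(f + f² + … + f^5).
≈ 26.000 × (0.5000 + 0.2500 + 0.1250 + 0.0625 + 0.0313) ≈ 26.000 × 0.9688 ≈ 25.189 μg/mL.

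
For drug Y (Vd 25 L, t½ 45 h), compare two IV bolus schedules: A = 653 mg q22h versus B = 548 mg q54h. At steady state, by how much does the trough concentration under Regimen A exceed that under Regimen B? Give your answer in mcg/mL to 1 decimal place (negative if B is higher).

47.9 mcg/mL

Regimen A: f = (1/2)^(22/45) ≈ 0.7126; Cmin,ss = (653/25)·f/(1−f) ≈ 64.764 mcg/mL.
Regimen B: f = (1/2)^(54/45) ≈ 0.4353; Cmin,ss = (548/25)·f/(1−f) ≈ 16.897 mcg/mL.
Difference ≈ 64.764 − 16.897 ≈ 47.867 mcg/mL.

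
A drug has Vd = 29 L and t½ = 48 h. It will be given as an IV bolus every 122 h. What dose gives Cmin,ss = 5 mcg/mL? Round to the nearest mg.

τ/t½ = 122/48 ≈ 2.5417, so f = (1/2)^(122/48) ≈ 0.171744.
Cmin,ss = (D/Vd)·f/(1−f), so D = Cmin,ss·Vd·(1−f)/f.
D = 5 × 29 × (1−f)/f ≈ 5 × 29 × 4.82262 ≈ 699.28 mg.

699 mg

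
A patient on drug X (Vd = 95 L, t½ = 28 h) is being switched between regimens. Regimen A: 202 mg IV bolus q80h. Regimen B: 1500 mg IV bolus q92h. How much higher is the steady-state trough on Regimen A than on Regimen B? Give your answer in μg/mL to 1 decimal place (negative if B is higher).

Regimen A: f = (1/2)^(80/28) ≈ 0.1380; Cmin,ss = (202/95)·f/(1−f) ≈ 0.340 μg/mL.
Regimen B: f = (1/2)^(92/28) ≈ 0.1025; Cmin,ss = (1500/95)·f/(1−f) ≈ 1.803 μg/mL.
Difference ≈ 0.340 − 1.803 ≈ -1.463 μg/mL.

-1.5 μg/mL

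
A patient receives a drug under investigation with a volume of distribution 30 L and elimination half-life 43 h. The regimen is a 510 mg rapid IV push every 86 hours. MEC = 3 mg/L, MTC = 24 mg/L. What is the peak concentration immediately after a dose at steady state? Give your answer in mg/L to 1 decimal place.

The dosing interval is 2 half-lives, so f = 2^(−2) = 0.25.
Accumulation ratio R = 1/(1 − f) = 1/0.75 = 4/3.
Single-dose peak C₀ = D/Vd = 510/30 = 17 mg/L.
Steady-state peak Cmax,ss = C₀·R = 17 × 4/3 ≈ 22.667 mg/L.
Peak 22.7 mg/L vs MTC 24 mg/L: below toxic threshold.

22.7 mg/L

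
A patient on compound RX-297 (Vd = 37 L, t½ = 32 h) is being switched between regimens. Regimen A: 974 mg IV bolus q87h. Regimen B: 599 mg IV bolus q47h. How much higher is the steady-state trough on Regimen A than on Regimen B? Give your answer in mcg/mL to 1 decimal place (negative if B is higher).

Regimen A: f = (1/2)^(87/32) ≈ 0.1519; Cmin,ss = (974/37)·f/(1−f) ≈ 4.715 mcg/mL.
Regimen B: f = (1/2)^(47/32) ≈ 0.3613; Cmin,ss = (599/37)·f/(1−f) ≈ 9.158 mcg/mL.
Difference ≈ 4.715 − 9.158 ≈ -4.443 mcg/mL.

-4.4 mcg/mL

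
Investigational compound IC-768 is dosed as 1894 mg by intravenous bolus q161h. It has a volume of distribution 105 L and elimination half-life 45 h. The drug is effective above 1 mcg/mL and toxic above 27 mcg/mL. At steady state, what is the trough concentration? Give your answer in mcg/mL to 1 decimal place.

τ/t½ = 161/45 ≈ 3.5778, so fraction remaining f = (1/2)^(161/45) ≈ 0.0837.
At steady state, accumulation factor R = 1/(1 − e^(−kτ)) ≈ 1.0913.
Each bolus raises the concentration by D/Vd = 1894/105 ≈ 18.038 mcg/mL.
Steady-state peak Cmax,ss = C₀·R ≈ 18.038 × 1.0913 ≈ 19.685 mcg/mL.
Steady-state trough Cmin,ss = Cmax,ss·f ≈ 19.685 × 0.0837 ≈ 1.648 mcg/mL.
Trough 1.6 mcg/mL vs MEC 1 mcg/mL: adequate.

1.6 mcg/mL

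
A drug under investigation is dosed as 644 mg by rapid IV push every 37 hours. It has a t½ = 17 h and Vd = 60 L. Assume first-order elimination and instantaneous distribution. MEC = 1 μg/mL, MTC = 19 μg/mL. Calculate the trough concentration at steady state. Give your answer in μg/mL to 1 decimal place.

τ/t½ = 37/17 ≈ 2.1765, so fraction remaining f = (1/2)^(37/17) ≈ 0.2212.
Each bolus raises the concentration by D/Vd = 644/60 ≈ 10.733 μg/mL.
Steady-state trough Cmin,ss = C₀·f/(1−f) ≈ 10.733 × 0.2212/0.7788 ≈ 3.048 μg/mL.
Trough 3.0 μg/mL vs MEC 1 μg/mL: adequate.

3.0 μg/mL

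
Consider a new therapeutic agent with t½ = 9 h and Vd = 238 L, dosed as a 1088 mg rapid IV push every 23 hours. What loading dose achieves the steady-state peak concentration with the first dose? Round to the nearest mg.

f = (1/2)^(23/9) ≈ 0.170099; accumulation ratio R = 1/(1−f) ≈ 1.20496.
Loading dose to hit Cmax,ss on first dose: D_load = D_maint·R ≈ 1088 × 1.20496 ≈ 1311.00 mg.

1311 mg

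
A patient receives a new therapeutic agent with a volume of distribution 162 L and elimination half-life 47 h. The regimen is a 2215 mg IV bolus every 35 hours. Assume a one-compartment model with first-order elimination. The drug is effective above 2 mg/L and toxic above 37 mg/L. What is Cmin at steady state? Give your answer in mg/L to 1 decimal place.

τ/t½ = 35/47 ≈ 0.74468, so fraction remaining f = (1/2)^(35/47) ≈ 0.5968.
At steady state, accumulation factor R = 1/(1 − e^(−kτ)) ≈ 2.4802.
Each bolus raises the concentration by D/Vd = 2215/162 ≈ 13.673 mg/L.
Cmax,ss = C₀/(1 − f) ≈ 13.673/0.4032 ≈ 33.911 mg/L.
One interval later, Cmin,ss = Cmax,ss·e^(−kτ) ≈ 33.911 × 0.5968 ≈ 20.238 mg/L.
Trough 20.2 mg/L vs MEC 2 mg/L: adequate.

20.2 mg/L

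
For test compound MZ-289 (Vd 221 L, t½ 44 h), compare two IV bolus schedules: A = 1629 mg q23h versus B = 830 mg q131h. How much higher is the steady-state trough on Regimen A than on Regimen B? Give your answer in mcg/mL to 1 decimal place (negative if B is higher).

16.3 mcg/mL

Regimen A: f = (1/2)^(23/44) ≈ 0.6961; Cmin,ss = (1629/221)·f/(1−f) ≈ 16.884 mcg/mL.
Regimen B: f = (1/2)^(131/44) ≈ 0.1270; Cmin,ss = (830/221)·f/(1−f) ≈ 0.546 mcg/mL.
Difference ≈ 16.884 − 0.546 ≈ 16.338 mcg/mL.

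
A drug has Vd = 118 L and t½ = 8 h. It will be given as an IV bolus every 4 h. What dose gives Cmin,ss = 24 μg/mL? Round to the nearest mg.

τ/t½ = 4/8 ≈ 0.5, so f = (1/2)^(4/8) ≈ 0.707107.
Cmin,ss = (D/Vd)·f/(1−f), so D = Cmin,ss·Vd·(1−f)/f.
D = 24 × 118 × (1−f)/f ≈ 24 × 118 × 0.41421 ≈ 1173.04 mg.

1173 mg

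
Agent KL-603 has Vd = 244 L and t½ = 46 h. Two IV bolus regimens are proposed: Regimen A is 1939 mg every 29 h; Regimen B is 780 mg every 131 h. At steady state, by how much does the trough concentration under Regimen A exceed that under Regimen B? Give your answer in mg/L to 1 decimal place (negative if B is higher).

Regimen A: f = (1/2)^(29/46) ≈ 0.6460; Cmin,ss = (1939/244)·f/(1−f) ≈ 14.502 mg/L.
Regimen B: f = (1/2)^(131/46) ≈ 0.1389; Cmin,ss = (780/244)·f/(1−f) ≈ 0.516 mg/L.
Difference ≈ 14.502 − 0.516 ≈ 13.986 mg/L.

14.0 mg/L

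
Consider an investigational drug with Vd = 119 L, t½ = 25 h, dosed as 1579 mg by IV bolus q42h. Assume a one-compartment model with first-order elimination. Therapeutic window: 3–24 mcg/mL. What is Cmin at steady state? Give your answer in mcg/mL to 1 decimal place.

k = ln2/t½ = ln2/25 ≈ 0.027726 h⁻¹; fraction remaining f = e^(−kτ) = e^(−0.027726×42) ≈ 0.3121.
Single-dose peak C₀ = D/Vd = 1579/119 ≈ 13.269 mcg/mL.
Steady-state trough Cmin,ss = C₀·f/(1−f) ≈ 13.269 × 0.3121/0.6879 ≈ 6.020 mcg/mL.
Trough 6.0 mcg/mL vs MEC 3 mcg/mL: adequate.

6.0 mcg/mL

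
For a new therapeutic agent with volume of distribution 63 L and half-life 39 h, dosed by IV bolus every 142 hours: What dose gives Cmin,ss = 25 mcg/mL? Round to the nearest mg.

18074 mg

τ/t½ = 142/39 ≈ 3.641, so f = (1/2)^(142/39) ≈ 0.080157.
Cmin,ss = (D/Vd)·f/(1−f), so D = Cmin,ss·Vd·(1−f)/f.
D = 25 × 63 × (1−f)/f ≈ 25 × 63 × 11.47552 ≈ 18073.94 mg.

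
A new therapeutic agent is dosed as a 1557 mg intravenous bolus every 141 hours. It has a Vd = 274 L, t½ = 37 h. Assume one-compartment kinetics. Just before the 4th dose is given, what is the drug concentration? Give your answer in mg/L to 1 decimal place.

f = (1/2)^(τ/t½) = (1/2)^(141/37) ≈ 0.0713.
C₀ = D/Vd = 1557/274 ≈ 5.682 mg/L.
Before the 4th dose, 3 doses have been given. Superposition: Cmin = C₀·(f + f² + … + f^3).
≈ 5.682 × (0.0713 + 0.0051 + 0.0004) ≈ 5.682 × 0.0768 ≈ 0.436 mg/L.

0.4 mg/L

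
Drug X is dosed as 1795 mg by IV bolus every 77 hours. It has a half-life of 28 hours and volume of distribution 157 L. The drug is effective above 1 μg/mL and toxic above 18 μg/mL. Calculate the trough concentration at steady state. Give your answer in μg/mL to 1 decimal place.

2.0 μg/mL

k = ln2/t½ = ln2/28 ≈ 0.024755 h⁻¹; fraction remaining f = e^(−kτ) = e^(−0.024755×77) ≈ 0.1487.
Accumulation ratio R = 1/(1 − f) ≈ 1/0.8513 ≈ 1.1747.
Each bolus raises the concentration by D/Vd = 1795/157 ≈ 11.433 μg/mL.
Steady-state peak Cmax,ss = C₀·R ≈ 11.433 × 1.1747 ≈ 13.430 μg/mL.
One interval later, Cmin,ss = Cmax,ss·e^(−kτ) ≈ 13.430 × 0.1487 ≈ 1.997 μg/mL.
Trough 2.0 μg/mL vs MEC 1 μg/mL: adequate.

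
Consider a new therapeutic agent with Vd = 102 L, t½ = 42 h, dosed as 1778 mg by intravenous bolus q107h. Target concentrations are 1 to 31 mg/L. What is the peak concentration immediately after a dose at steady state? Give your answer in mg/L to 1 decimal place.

τ/t½ = 107/42 ≈ 2.5476, so fraction remaining f = (1/2)^(107/42) ≈ 0.1710.
At steady state, accumulation factor R = 1/(1 − e^(−kτ)) ≈ 1.2063.
Single-dose peak C₀ = D/Vd = 1778/102 ≈ 17.431 mg/L.
Cmax,ss = C₀/(1 − f) ≈ 17.431/0.8290 ≈ 21.027 mg/L.
Peak 21.0 mg/L vs MTC 31 mg/L: below toxic threshold.

21.0 mg/L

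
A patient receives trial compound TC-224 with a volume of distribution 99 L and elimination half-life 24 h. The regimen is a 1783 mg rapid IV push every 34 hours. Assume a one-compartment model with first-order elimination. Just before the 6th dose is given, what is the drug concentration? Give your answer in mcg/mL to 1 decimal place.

10.7 mcg/mL

f = (1/2)^(τ/t½) = (1/2)^(34/24) ≈ 0.3746.
C₀ = D/Vd = 1783/99 ≈ 18.010 mcg/mL.
Before the 6th dose, 5 doses have been given. Superposition: Cmin = C₀·(f + f² + … + f^5).
≈ 18.010 × (0.3746 + 0.1403 + 0.0526 + 0.0197 + 0.0074) ≈ 18.010 × 0.5946 ≈ 10.709 mcg/mL.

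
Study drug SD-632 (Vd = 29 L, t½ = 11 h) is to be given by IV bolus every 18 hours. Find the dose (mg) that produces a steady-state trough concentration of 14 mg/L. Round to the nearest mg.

τ/t½ = 18/11 ≈ 1.6364, so f = (1/2)^(18/11) ≈ 0.321666.
Cmin,ss = (D/Vd)·f/(1−f), so D = Cmin,ss·Vd·(1−f)/f.
D = 14 × 29 × (1−f)/f ≈ 14 × 29 × 2.10881 ≈ 856.18 mg.

856 mg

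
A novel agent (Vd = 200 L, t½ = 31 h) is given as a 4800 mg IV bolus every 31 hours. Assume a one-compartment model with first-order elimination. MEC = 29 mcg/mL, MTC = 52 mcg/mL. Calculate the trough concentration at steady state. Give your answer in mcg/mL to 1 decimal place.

τ = 31 h = 1 half-life, so f = (1/2)^1 = 0.5.
At steady state, R = 1/(1 − 0.5) = 2/1.
Single-dose peak C₀ = D/Vd = 4800/200 = 24 mcg/mL.
Steady-state peak Cmax,ss = C₀·R = 24 × 2/1 ≈ 48.000 mcg/mL.
Steady-state trough Cmin,ss = Cmax,ss·f ≈ 48.000 × 0.5 ≈ 24.000 mcg/mL.
Trough 24.0 mcg/mL vs MEC 29 mcg/mL: subtherapeutic.

24.0 mcg/mL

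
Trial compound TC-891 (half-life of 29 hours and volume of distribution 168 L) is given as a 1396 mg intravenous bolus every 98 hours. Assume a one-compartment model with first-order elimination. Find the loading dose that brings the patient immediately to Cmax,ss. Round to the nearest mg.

f = (1/2)^(98/29) ≈ 0.096101; accumulation ratio R = 1/(1−f) ≈ 1.10632.
Loading dose to hit Cmax,ss on first dose: D_load = D_maint·R ≈ 1396 × 1.10632 ≈ 1544.42 mg.

1544 mg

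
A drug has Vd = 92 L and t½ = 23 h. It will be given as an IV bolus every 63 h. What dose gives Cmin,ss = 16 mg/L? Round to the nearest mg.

8356 mg

τ/t½ = 63/23 ≈ 2.7391, so f = (1/2)^(63/23) ≈ 0.149775.
Cmin,ss = (D/Vd)·f/(1−f), so D = Cmin,ss·Vd·(1−f)/f.
D = 16 × 92 × (1−f)/f ≈ 16 × 92 × 5.67668 ≈ 8356.07 mg.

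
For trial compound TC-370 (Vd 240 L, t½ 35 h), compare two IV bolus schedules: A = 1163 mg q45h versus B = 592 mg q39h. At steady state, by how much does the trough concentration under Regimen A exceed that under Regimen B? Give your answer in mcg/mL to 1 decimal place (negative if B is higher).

Regimen A: f = (1/2)^(45/35) ≈ 0.4102; Cmin,ss = (1163/240)·f/(1−f) ≈ 3.370 mcg/mL.
Regimen B: f = (1/2)^(39/35) ≈ 0.4619; Cmin,ss = (592/240)·f/(1−f) ≈ 2.117 mcg/mL.
Difference ≈ 3.370 − 2.117 ≈ 1.253 mcg/mL.

1.3 mcg/mL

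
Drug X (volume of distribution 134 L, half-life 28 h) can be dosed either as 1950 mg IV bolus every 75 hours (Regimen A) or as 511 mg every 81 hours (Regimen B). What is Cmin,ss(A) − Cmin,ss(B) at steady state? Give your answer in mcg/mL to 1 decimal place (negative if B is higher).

Regimen A: f = (1/2)^(75/28) ≈ 0.1562; Cmin,ss = (1950/134)·f/(1−f) ≈ 2.694 mcg/mL.
Regimen B: f = (1/2)^(81/28) ≈ 0.1346; Cmin,ss = (511/134)·f/(1−f) ≈ 0.593 mcg/mL.
Difference ≈ 2.694 − 0.593 ≈ 2.101 mcg/mL.

2.1 mcg/mL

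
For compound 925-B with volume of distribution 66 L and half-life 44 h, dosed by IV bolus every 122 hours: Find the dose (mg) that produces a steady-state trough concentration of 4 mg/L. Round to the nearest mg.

τ/t½ = 122/44 ≈ 2.7727, so f = (1/2)^(122/44) ≈ 0.146327.
Cmin,ss = (D/Vd)·f/(1−f), so D = Cmin,ss·Vd·(1−f)/f.
D = 4 × 66 × (1−f)/f ≈ 4 × 66 × 5.83401 ≈ 1540.18 mg.

1540 mg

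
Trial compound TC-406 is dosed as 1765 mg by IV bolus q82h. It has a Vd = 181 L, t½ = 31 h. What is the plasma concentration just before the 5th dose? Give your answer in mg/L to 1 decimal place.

f = (1/2)^(τ/t½) = (1/2)^(82/31) ≈ 0.1599.
C₀ = D/Vd = 1765/181 ≈ 9.751 mg/L.
Before the 5th dose, 4 doses have been given. Superposition: Cmin = C₀·(f + f² + … + f^4).
≈ 9.751 × (0.1599 + 0.0256 + 0.0041 + 0.0007) ≈ 9.751 × 0.1903 ≈ 1.856 mg/L.

1.9 mg/L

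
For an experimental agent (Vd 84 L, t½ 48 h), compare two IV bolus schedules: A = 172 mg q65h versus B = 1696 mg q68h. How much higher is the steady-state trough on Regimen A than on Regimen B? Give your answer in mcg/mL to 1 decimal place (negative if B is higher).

Regimen A: f = (1/2)^(65/48) ≈ 0.3912; Cmin,ss = (172/84)·f/(1−f) ≈ 1.316 mcg/mL.
Regimen B: f = (1/2)^(68/48) ≈ 0.3746; Cmin,ss = (1696/84)·f/(1−f) ≈ 12.094 mcg/mL.
Difference ≈ 1.316 − 12.094 ≈ -10.778 mcg/mL.

-10.8 mcg/mL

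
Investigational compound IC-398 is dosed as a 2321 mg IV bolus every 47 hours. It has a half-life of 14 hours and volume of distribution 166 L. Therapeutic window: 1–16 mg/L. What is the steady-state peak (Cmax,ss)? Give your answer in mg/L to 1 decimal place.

15.5 mg/L

k = ln2/t½ = ln2/14 ≈ 0.049511 h⁻¹; fraction remaining f = e^(−kτ) = e^(−0.049511×47) ≈ 0.0976.
At steady state, accumulation factor R = 1/(1 − e^(−kτ)) ≈ 1.1082.
Single-dose peak C₀ = D/Vd = 2321/166 ≈ 13.982 mg/L.
Cmax,ss = C₀/(1 − f) ≈ 13.982/0.9024 ≈ 15.494 mg/L.
Peak 15.5 mg/L vs MTC 16 mg/L: below toxic threshold.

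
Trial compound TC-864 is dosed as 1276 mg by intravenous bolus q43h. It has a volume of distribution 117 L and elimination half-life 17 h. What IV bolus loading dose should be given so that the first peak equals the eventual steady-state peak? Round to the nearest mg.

1543 mg

f = (1/2)^(43/17) ≈ 0.173209; accumulation ratio R = 1/(1−f) ≈ 1.20950.
Loading dose to hit Cmax,ss on first dose: D_load = D_maint·R ≈ 1276 × 1.20950 ≈ 1543.32 mg.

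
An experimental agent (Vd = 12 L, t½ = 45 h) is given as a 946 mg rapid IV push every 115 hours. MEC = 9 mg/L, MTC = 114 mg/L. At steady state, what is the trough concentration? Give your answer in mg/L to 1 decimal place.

τ/t½ = 115/45 ≈ 2.5556, so fraction remaining f = (1/2)^(115/45) ≈ 0.1701.
Each bolus raises the concentration by D/Vd = 946/12 ≈ 78.833 mg/L.
Steady-state trough Cmin,ss = C₀·f/(1−f) ≈ 78.833 × 0.1701/0.8299 ≈ 16.158 mg/L.
Trough 16.2 mg/L vs MEC 9 mg/L: adequate.

16.2 mg/L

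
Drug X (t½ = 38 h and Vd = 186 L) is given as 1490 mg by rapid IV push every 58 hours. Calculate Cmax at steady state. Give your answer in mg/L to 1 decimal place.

12.3 mg/L

k = ln2/t½ = ln2/38 ≈ 0.018241 h⁻¹; fraction remaining f = e^(−kτ) = e^(−0.018241×58) ≈ 0.3472.
Accumulation ratio R = 1/(1 − f) ≈ 1/0.6528 ≈ 1.5319.
Single-dose peak C₀ = D/Vd = 1490/186 ≈ 8.011 mg/L.
Steady-state peak Cmax,ss = C₀·R ≈ 8.011 × 1.5319 ≈ 12.272 mg/L.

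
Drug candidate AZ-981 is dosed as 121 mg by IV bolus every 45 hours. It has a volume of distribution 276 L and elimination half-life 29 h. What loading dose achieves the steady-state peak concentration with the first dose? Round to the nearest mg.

f = (1/2)^(45/29) ≈ 0.341102; accumulation ratio R = 1/(1−f) ≈ 1.51769.
Loading dose to hit Cmax,ss on first dose: D_load = D_maint·R ≈ 121 × 1.51769 ≈ 183.64 mg.

184 mg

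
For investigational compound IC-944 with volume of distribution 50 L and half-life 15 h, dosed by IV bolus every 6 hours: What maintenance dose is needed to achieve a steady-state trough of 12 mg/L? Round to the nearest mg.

192 mg

τ/t½ = 6/15 ≈ 0.4, so f = (1/2)^(6/15) ≈ 0.757858.
Cmin,ss = (D/Vd)·f/(1−f), so D = Cmin,ss·Vd·(1−f)/f.
D = 12 × 50 × (1−f)/f ≈ 12 × 50 × 0.31951 ≈ 191.71 mg.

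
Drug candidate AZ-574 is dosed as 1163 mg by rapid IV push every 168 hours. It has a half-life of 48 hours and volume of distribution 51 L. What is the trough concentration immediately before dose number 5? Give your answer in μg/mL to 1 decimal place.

2.2 μg/mL

f = (1/2)^(τ/t½) = (1/2)^(168/48) ≈ 0.0884.
C₀ = D/Vd = 1163/51 ≈ 22.804 μg/mL.
Before the 5th dose, 4 doses have been given. Superposition: Cmin = C₀·(f + f² + … + f^4).
≈ 22.804 × (0.0884 + 0.0078 + 0.0007 + 0.0001) ≈ 22.804 × 0.0970 ≈ 2.212 μg/mL.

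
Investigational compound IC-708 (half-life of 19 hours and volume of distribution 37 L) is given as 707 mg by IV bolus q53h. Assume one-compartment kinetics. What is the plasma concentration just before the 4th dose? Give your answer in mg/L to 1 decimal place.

3.2 mg/L

f = (1/2)^(τ/t½) = (1/2)^(53/19) ≈ 0.1446.
C₀ = D/Vd = 707/37 ≈ 19.108 mg/L.
Before the 4th dose, 3 doses have been given. Superposition: Cmin = C₀·(f + f² + … + f^3).
≈ 19.108 × (0.1446 + 0.0209 + 0.0030) ≈ 19.108 × 0.1685 ≈ 3.220 mg/L.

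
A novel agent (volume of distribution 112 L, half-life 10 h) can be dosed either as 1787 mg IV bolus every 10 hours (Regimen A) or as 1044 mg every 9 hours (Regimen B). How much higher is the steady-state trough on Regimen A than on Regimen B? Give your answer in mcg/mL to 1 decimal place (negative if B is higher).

Regimen A: f = (1/2)^(10/10) ≈ 0.5000; Cmin,ss = (1787/112)·f/(1−f) ≈ 15.955 mcg/mL.
Regimen B: f = (1/2)^(9/10) ≈ 0.5359; Cmin,ss = (1044/112)·f/(1−f) ≈ 10.764 mcg/mL.
Difference ≈ 15.955 − 10.764 ≈ 5.191 mcg/mL.

5.2 mcg/mL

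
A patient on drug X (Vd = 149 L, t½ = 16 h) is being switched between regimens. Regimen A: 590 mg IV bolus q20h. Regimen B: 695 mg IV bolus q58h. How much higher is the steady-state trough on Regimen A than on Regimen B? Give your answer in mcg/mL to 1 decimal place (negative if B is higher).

Regimen A: f = (1/2)^(20/16) ≈ 0.4204; Cmin,ss = (590/149)·f/(1−f) ≈ 2.872 mcg/mL.
Regimen B: f = (1/2)^(58/16) ≈ 0.0811; Cmin,ss = (695/149)·f/(1−f) ≈ 0.412 mcg/mL.
Difference ≈ 2.872 − 0.412 ≈ 2.460 mcg/mL.

2.5 mcg/mL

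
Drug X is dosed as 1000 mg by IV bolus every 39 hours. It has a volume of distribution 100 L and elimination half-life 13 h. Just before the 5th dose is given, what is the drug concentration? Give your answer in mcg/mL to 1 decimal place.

1.4 mcg/mL

f = (1/2)^(τ/t½) = (1/2)^(39/13) ≈ 0.1250.
C₀ = D/Vd = 1000/100 ≈ 10.000 mcg/mL.
Before the 5th dose, 4 doses have been given. Superposition: Cmin = C₀·(f + f² + … + f^4).
≈ 10.000 × (0.1250 + 0.0156 + 0.0020 + 0.0002) ≈ 10.000 × 0.1428 ≈ 1.428 mcg/mL.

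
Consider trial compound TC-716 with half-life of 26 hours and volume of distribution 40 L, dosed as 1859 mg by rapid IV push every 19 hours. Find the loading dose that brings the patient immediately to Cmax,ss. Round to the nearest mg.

f = (1/2)^(19/26) ≈ 0.602583; accumulation ratio R = 1/(1−f) ≈ 2.51625.
Loading dose to hit Cmax,ss on first dose: D_load = D_maint·R ≈ 1859 × 2.51625 ≈ 4677.71 mg.

4678 mg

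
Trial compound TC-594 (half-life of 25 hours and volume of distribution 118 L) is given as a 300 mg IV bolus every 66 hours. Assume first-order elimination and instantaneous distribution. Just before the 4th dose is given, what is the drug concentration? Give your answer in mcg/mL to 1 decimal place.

f = (1/2)^(τ/t½) = (1/2)^(66/25) ≈ 0.1604.
C₀ = D/Vd = 300/118 ≈ 2.542 mcg/mL.
Before the 4th dose, 3 doses have been given. Superposition: Cmin = C₀·(f + f² + … + f^3).
≈ 2.542 × (0.1604 + 0.0257 + 0.0041) ≈ 2.542 × 0.1902 ≈ 0.483 mcg/mL.

0.5 mcg/mL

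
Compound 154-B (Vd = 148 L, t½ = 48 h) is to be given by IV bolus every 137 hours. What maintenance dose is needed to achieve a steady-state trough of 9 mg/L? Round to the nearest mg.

τ/t½ = 137/48 ≈ 2.8542, so f = (1/2)^(137/48) ≈ 0.138296.
Cmin,ss = (D/Vd)·f/(1−f), so D = Cmin,ss·Vd·(1−f)/f.
D = 9 × 148 × (1−f)/f ≈ 9 × 148 × 6.23087 ≈ 8299.52 mg.

8300 mg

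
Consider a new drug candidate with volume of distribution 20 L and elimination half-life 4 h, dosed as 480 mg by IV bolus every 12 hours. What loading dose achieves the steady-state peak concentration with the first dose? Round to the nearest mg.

549 mg

f = (1/2)^(12/4) ≈ 0.125000; accumulation ratio R = 1/(1−f) ≈ 1.14286.
Loading dose to hit Cmax,ss on first dose: D_load = D_maint·R ≈ 480 × 1.14286 ≈ 548.57 mg.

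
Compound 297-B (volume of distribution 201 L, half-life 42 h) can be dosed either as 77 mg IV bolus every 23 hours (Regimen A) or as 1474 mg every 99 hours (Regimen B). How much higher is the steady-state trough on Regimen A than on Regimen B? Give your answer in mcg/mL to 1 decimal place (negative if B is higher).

-0.9 mcg/mL

Regimen A: f = (1/2)^(23/42) ≈ 0.6841; Cmin,ss = (77/201)·f/(1−f) ≈ 0.830 mcg/mL.
Regimen B: f = (1/2)^(99/42) ≈ 0.1952; Cmin,ss = (1474/201)·f/(1−f) ≈ 1.779 mcg/mL.
Difference ≈ 0.830 − 1.779 ≈ -0.949 mcg/mL.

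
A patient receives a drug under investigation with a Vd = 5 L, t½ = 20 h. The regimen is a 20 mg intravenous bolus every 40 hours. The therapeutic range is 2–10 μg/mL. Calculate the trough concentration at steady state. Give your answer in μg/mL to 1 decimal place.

τ = 40 h = 2 half-lives, so f = (1/2)^2 = 0.25.
Accumulation ratio R = 1/(1 − f) = 1/0.75 = 4/3.
Single-dose peak C₀ = D/Vd = 20/5 = 4 μg/mL.
Steady-state peak Cmax,ss = C₀·R = 4 × 4/3 ≈ 5.333 μg/mL.
Steady-state trough Cmin,ss = Cmax,ss·f ≈ 5.333 × 0.25 ≈ 1.333 μg/mL.
Trough 1.3 μg/mL vs MEC 2 μg/mL: subtherapeutic.

1.3 μg/mL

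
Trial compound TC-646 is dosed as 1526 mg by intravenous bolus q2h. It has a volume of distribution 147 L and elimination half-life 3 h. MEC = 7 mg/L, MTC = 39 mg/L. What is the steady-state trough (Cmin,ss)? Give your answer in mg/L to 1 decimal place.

k = ln2/t½ = ln2/3 ≈ 0.231049 h⁻¹; fraction remaining f = e^(−kτ) = e^(−0.231049×2) ≈ 0.6300.
Accumulation ratio R = 1/(1 − f) ≈ 1/0.3700 ≈ 2.7027.
Single-dose peak C₀ = D/Vd = 1526/147 ≈ 10.381 mg/L.
Steady-state peak Cmax,ss = C₀·R ≈ 10.381 × 2.7027 ≈ 28.057 mg/L.
Steady-state trough Cmin,ss = Cmax,ss·f ≈ 28.057 × 0.6300 ≈ 17.676 mg/L.
Trough 17.7 mg/L vs MEC 7 mg/L: adequate.

17.7 mg/L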